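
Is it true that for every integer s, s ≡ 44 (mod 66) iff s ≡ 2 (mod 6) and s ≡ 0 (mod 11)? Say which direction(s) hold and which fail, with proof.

Converse. If s ≡ 2 (mod 6) and s ≡ 0 (mod 11), then by the Chinese remainder theorem s ≡ 44 (mod 66). This is exactly s ≡ 44 (mod 66).

Forward direction. Suppose s ≡ 44 (mod 66); write s = 66j + 44. Since 6 ∣ 66, reducing mod 6 gives s ≡ 44 ≡ 2 (mod 6); since 11 ∣ 66, reducing mod 11 gives s ≡ 44 ≡ 0 (mod 11).

The biconditional holds.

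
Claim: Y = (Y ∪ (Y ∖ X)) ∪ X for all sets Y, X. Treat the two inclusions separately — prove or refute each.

(⊇) This inclusion fails. Take Y = ∅, X = {1}; then 1 ∈ (Y ∪ (Y ∖ X)) ∪ X but 1 ∉ Y.

(⊆) Let x ∈ Y. Then either x ∈ Y and x ∉ X; or x ∈ Y ∩ X. In each case x ∈ (Y ∪ (Y ∖ X)) ∪ X, so Y ⊆ (Y ∪ (Y ∖ X)) ∪ X.

The sets are not equal: only the forward inclusion holds.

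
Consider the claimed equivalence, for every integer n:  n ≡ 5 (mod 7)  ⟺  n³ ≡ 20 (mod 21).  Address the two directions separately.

(⇒) fails and (⇐) fails.

(⇒) This fails: take n = 12. Then 12 ≡ 5 (mod 7), but 12³ = 1728 ≡ 6 (mod 21), not 20.

(⇐) This fails: take n = 17. Then 17³ = 4913 ≡ 20 (mod 21), yet 17 ≡ 3 (mod 7), not 5.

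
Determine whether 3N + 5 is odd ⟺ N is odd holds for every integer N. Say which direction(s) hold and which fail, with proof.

Neither implication holds.

Forward direction. This fails: N = 4 gives 3N + 5 = 17, which is odd, but 4 is even, not odd.

Converse. This also fails: N = 1 is odd, but 3N + 5 = 8 is even, not odd.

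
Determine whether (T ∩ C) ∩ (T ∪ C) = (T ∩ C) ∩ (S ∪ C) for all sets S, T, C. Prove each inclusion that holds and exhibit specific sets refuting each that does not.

(⟸) Let x ∈ (T ∩ C) ∩ (S ∪ C). Then either x ∈ T ∩ C and x ∉ S; or x ∈ S ∩ T ∩ C. In each case x ∈ (T ∩ C) ∩ (T ∪ C), so (T ∩ C) ∩ (S ∪ C) ⊆ (T ∩ C) ∩ (T ∪ C).

(⟹) Let x ∈ (T ∩ C) ∩ (T ∪ C). Then either x ∈ T ∩ C and x ∉ S; or x ∈ S ∩ T ∩ C. In each case x ∈ (T ∩ C) ∩ (S ∪ C), so (T ∩ C) ∩ (T ∪ C) ⊆ (T ∩ C) ∩ (S ∪ C).

The two sets are equal.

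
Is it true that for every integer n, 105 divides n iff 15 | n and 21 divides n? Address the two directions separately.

(⟸) Suppose 15 ∣ n and 21 ∣ n. Any common multiple of 15 and 21 is a multiple of their lcm; here lcm(15, 21) = 15·21/gcd(15, 21) = 315/3 = 105, so 105 ∣ n.

(⟹) If 105 ∣ n, write n = 105q. Since 105 = 7·15, n = 15·(7q), so 15 ∣ n; and since 105 = 5·21, n = 21·(5q), so 21 ∣ n.

Both directions hold.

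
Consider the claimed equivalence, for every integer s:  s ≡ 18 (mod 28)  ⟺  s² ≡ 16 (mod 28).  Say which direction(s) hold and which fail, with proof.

(⇒) holds; (⇐) fails.

[⇒] Suppose s ≡ 18 (mod 28). Write s = 28j + 18. Then (28j + 18)² = 784j² + 1008j + 324 = 28(28j² + 36j + 11) + 16, so s² ≡ 16 (mod 28).

[⇐] This fails: take s = 4. Then 4² = 16 ≡ 16 (mod 28), yet 4 ≡ 4 (mod 28), not 18.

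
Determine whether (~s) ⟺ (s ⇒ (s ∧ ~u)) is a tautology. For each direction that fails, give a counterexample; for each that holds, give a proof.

Only the forward direction holds.

(→) Assume the antecedent. If u is true, the antecedent forces (u = T, s = F), and s ⇒ (s ∧ ~u) holds there. If u is false, s ⇒ (s ∧ ~u) reduces to true regardless of the other variables. Either way s ⇒ (s ∧ ~u) holds.

(←) This fails. Under u = F, s = T, the left side is false but the right side is true.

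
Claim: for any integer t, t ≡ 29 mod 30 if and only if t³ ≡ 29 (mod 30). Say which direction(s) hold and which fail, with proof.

[⇒] Suppose t ≡ 29 mod 30. Write t = 30j + 29. Then (30j + 29)³ = 27000j³ + 78300j² + 75690j + 24389 = 30(900j³ + 2610j² + 2523j + 812) + 29, so t³ ≡ 29 (mod 30).

[⇐] Conversely, suppose t³ ≡ 29 (mod 30). The only residue r in {0, …, 29} with r³ ≡ 29 (mod 30) is r = 29, so t ≡ 29 (mod 30).

Both directions hold; the statement is true.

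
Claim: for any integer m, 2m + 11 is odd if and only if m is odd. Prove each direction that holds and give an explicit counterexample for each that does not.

Not equivalent: only (⇐) holds.

(→) This fails: take m = 6. Then 2m + 11 = 23, which is odd, yet m = 6 is even, not odd.

(←) Suppose m is odd. Since 2 is even, 2m is even for every m, so 2m + 11 has the same parity as 11, which is odd. Hence 2m + 11 is odd.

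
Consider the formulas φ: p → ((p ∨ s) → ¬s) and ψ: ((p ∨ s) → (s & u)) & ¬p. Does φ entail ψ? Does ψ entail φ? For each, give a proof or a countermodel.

(⇒) This fails. Under s = T, u = F, p = F, the left side is true but the right side is false.

(⇐) Assume the antecedent. If s is true, the antecedent forces (s = T, u = T, p = F), and p → ((p ∨ s) → ¬s) holds there. If s is false, p → ((p ∨ s) → ¬s) reduces to true regardless of the other variables. Either way p → ((p ∨ s) → ¬s) holds.

The forward direction fails; the converse holds.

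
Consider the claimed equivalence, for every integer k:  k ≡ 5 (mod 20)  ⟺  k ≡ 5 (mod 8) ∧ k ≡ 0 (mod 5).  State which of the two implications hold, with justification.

Not equivalent: only (⇐) holds.

(⟹) This fails: k = 25 gives 25 ≡ 5 (mod 20) but 25 ≡ 1 (mod 8), so the conjunction on the right does not hold.

(⟸) Conversely, if k ≡ 5 (mod 8) and k ≡ 0 (mod 5), then by the Chinese remainder theorem k ≡ 5 (mod 40). Since 5 ≡ 5 (mod 20) and 20 ∣ 40, we get k ≡ 5 (mod 20).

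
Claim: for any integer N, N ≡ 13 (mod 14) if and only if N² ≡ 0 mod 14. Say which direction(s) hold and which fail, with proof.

Both directions fail.

(⟹) This fails: take N = 13. Then 13 ≡ 13 (mod 14), but 13² = 169 ≡ 1 (mod 14), not 0.

(⟸) This fails: take N = 0. Then 0² = 0 ≡ 0 (mod 14), yet 0 ≡ 0 (mod 14), not 13.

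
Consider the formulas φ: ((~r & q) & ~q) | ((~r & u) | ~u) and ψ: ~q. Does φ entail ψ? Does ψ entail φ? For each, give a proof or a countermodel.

(⇒) This fails. Under r = F, q = T, u = F, the left side is true but the right side is false.

(⇐) This fails. Under r = T, q = F, u = T, the left side is false but the right side is true.

Neither implication holds.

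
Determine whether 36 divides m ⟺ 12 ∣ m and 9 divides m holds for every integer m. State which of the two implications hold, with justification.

The biconditional holds.

Forward direction. If 36 ∣ m, write m = 36q. Since 36 = 3·12, m = 12·(3q), so 12 ∣ m; and since 36 = 4·9, m = 9·(4q), so 9 ∣ m.

Converse. Suppose 12 ∣ m and 9 ∣ m. Any common multiple of 12 and 9 is a multiple of their lcm; here lcm(12, 9) = 12·9/gcd(12, 9) = 108/3 = 36, so 36 ∣ m.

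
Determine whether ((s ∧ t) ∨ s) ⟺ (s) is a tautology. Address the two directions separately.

(⇒) Assume the antecedent. If s is true, s reduces to true regardless of the other variables. If s is false, the antecedent cannot hold. Either way s holds.

(⇐) Assume the antecedent. If s is true, (s ∧ t) ∨ s reduces to true regardless of the other variables. If s is false, the antecedent cannot hold. Either way (s ∧ t) ∨ s holds.

Both directions hold.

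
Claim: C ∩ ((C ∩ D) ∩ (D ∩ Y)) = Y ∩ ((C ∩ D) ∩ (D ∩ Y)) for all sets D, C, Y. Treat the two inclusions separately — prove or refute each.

Both inclusions hold.

Reverse inclusion. Let x ∈ Y ∩ ((C ∩ D) ∩ (D ∩ Y)). Then x ∈ D ∩ C ∩ Y, from which x ∈ C ∩ ((C ∩ D) ∩ (D ∩ Y)).

Forward inclusion. Let x ∈ C ∩ ((C ∩ D) ∩ (D ∩ Y)). Then x ∈ D ∩ C ∩ Y, from which x ∈ Y ∩ ((C ∩ D) ∩ (D ∩ Y)).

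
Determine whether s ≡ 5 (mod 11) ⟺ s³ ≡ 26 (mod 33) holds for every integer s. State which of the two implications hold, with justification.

[⇒] This fails: take s = 16. Then 16 ≡ 5 (mod 11), but 16³ = 4096 ≡ 4 (mod 33), not 26.

[⇐] Conversely, the residues r modulo 33 with r³ ≡ 26 (mod 33) are exactly {5}, and each is ≡ 5 (mod 11).

Only the reverse direction holds.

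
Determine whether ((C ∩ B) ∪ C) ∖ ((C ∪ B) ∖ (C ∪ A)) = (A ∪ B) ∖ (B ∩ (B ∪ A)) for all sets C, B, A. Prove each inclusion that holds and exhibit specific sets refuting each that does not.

Neither inclusion holds.

(⟹) This inclusion fails. Take C = {1}, B = ∅, A = ∅; then 1 ∈ ((C ∩ B) ∪ C) ∖ ((C ∪ B) ∖ (C ∪ A)) but 1 ∉ (A ∪ B) ∖ (B ∩ (B ∪ A)).

(⟸) This inclusion fails. Take C = ∅, B = ∅, A = {1}; then 1 ∈ (A ∪ B) ∖ (B ∩ (B ∪ A)) but 1 ∉ ((C ∩ B) ∪ C) ∖ ((C ∪ B) ∖ (C ∪ A)).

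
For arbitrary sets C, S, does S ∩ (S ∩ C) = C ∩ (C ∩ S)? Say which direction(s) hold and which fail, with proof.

(⟹) Let x ∈ S ∩ (S ∩ C). Then x ∈ C ∩ S, from which x ∈ C ∩ (C ∩ S).

(⟸) Let x ∈ C ∩ (C ∩ S). Then x ∈ C ∩ S, from which x ∈ S ∩ (S ∩ C).

Both inclusions hold.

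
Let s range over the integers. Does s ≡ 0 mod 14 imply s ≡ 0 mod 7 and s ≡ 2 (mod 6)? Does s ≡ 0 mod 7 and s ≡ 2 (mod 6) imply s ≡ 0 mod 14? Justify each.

Only the reverse direction holds.

Forward direction. This fails: s = 0 gives 0 ≡ 0 (mod 14) but 0 ≡ 0 (mod 6), so the conjunction on the right does not hold.

Converse. If s ≡ 0 (mod 7) and s ≡ 2 (mod 6), then by the Chinese remainder theorem s ≡ 14 (mod 42). Since 14 ≡ 0 (mod 14) and 14 ∣ 42, we get s ≡ 0 (mod 14).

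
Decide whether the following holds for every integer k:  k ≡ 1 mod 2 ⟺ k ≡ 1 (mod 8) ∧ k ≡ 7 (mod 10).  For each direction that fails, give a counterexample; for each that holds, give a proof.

[⇒] This fails: k = 1 gives 1 ≡ 1 (mod 2) but 1 ≡ 1 (mod 10), so the conjunction on the right does not hold.

[⇐] Conversely, if k ≡ 1 (mod 8) and k ≡ 7 (mod 10), then by the Chinese remainder theorem k ≡ 17 (mod 40). Since 17 ≡ 1 (mod 2) and 2 ∣ 40, we get k ≡ 1 (mod 2).

Not equivalent: only (⇐) holds.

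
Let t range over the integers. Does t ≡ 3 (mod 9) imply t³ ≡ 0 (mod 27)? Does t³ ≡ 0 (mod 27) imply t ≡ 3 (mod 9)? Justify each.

[⇐] This fails: take t = 0. Then 0³ = 0 ≡ 0 (mod 27), yet 0 ≡ 0 (mod 9), not 3.

[⇒] Suppose t ≡ 3 (mod 9). Working modulo 27, t ∈ {3, 12, 21}; for each such r, r³ ≡ 0 (mod 27).

(⇒) holds; (⇐) fails.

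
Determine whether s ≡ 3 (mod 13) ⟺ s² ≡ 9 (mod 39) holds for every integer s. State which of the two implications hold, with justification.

Neither direction holds.

(⟹) This fails: take s = 16. Then 16 ≡ 3 (mod 13), but 16² = 256 ≡ 22 (mod 39), not 9.

(⟸) This fails: take s = 36. Then 36² = 1296 ≡ 9 (mod 39), yet 36 ≡ 10 (mod 13), not 3.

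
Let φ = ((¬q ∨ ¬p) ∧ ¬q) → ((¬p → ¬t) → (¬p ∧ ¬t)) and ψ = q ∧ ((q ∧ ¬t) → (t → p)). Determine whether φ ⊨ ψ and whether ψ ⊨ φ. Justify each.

[⇒] This fails. Under q = F, t = F, p = F, the left side is true but the right side is false.

[⇐] Assume the antecedent. If q is true, the consequent reduces to true regardless of the other variables. If q is false, the antecedent cannot hold. Either way the consequent holds.

Only the converse holds.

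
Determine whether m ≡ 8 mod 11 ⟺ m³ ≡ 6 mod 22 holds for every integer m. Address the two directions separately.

(⇒) This fails: take m = 19. Then 19 ≡ 8 (mod 11), but 19³ = 6859 ≡ 17 (mod 22), not 6.

(⇐) Conversely, the residues r modulo 22 with r³ ≡ 6 (mod 22) are exactly {8}, and each is ≡ 8 (mod 11).

Not equivalent: only (⇐) holds.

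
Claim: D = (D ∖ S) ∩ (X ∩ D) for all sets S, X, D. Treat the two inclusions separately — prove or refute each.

Only the reverse inclusion holds.

Forward inclusion. This inclusion fails. Take S = ∅, X = ∅, D = {1}; then 1 ∈ D but 1 ∉ (D ∖ S) ∩ (X ∩ D).

Reverse inclusion. Let x ∈ (D ∖ S) ∩ (X ∩ D). Then x ∈ X ∩ D and x ∉ S, from which x ∈ D.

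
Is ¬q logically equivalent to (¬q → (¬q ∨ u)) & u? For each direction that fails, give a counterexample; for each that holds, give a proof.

Neither implication holds.

(→) This fails. Under q = F, u = F, the left side is true but the right side is false.

(←) This fails. Under q = T, u = T, the left side is false but the right side is true.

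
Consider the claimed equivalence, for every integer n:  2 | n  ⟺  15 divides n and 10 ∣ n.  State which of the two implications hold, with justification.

Forward direction. This fails: take n = 2. Certainly 2 ∣ 2, but 15 ∤ 2.

Converse. Suppose 15 ∣ n and 10 ∣ n. Any common multiple of 15 and 10 is a multiple of their lcm; here lcm(15, 10) = 15·10/gcd(15, 10) = 150/5 = 30, so 30 ∣ n. Since 2 ∣ 30, it follows that 2 ∣ n.

Not equivalent: only (⇐) holds.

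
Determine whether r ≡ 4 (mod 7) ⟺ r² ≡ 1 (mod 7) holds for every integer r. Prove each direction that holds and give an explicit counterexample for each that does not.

(⇒) fails and (⇐) fails.

(→) This fails: take r = 4. Then 4 ≡ 4 (mod 7), but 4² = 16 ≡ 2 (mod 7), not 1.

(←) This fails: take r = 1. Then 1² = 1 ≡ 1 (mod 7), yet 1 ≡ 1 (mod 7), not 4.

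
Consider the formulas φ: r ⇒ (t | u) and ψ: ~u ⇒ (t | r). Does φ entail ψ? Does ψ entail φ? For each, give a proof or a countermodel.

Neither implication holds.

(⟹) This fails. Under t = F, r = F, u = F, the left side is true but the right side is false.

(⟸) This fails. Under t = F, r = T, u = F, the left side is false but the right side is true.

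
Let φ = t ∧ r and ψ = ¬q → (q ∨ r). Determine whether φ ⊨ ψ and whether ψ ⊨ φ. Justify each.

(⇒) holds; (⇐) fails.

(→) Assume the antecedent. If t is true, the antecedent forces (t = T, q = F, r = T) or (t = T, q = T, r = T), and ¬q → (q ∨ r) holds there. If t is false, the antecedent cannot hold. Either way ¬q → (q ∨ r) holds.

(←) This fails. Under t = F, q = T, r = F, the left side is false but the right side is true.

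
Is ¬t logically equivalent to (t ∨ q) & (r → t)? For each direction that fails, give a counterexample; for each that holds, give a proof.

(⇒) This fails. Under q = F, t = F, r = F, the left side is true but the right side is false.

(⇐) This fails. Under q = F, t = T, r = F, the left side is false but the right side is true.

Neither implication holds.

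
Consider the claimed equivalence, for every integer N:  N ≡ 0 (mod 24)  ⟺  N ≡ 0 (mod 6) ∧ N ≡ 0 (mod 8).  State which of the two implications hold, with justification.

Equivalent; both directions hold.

(←) If N ≡ 0 (mod 6) and N ≡ 0 (mod 8), then by the Chinese remainder theorem N ≡ 0 (mod 24). This is exactly N ≡ 0 (mod 24).

(→) Suppose N ≡ 0 (mod 24); write N = 24j + 0. Since 6 ∣ 24, reducing mod 6 gives N ≡ 0 (mod 6); since 8 ∣ 24, reducing mod 8 gives N ≡ 0 (mod 8).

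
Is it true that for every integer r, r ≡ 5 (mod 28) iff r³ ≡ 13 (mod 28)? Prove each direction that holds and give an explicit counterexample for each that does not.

Only the forward direction holds.

(⇐) This fails: take r = 13. Then 13³ = 2197 ≡ 13 (mod 28), yet 13 ≡ 13 (mod 28), not 5.

(⇒) Suppose r ≡ 5 (mod 28). Write r = 28j + 5. Then (28j + 5)³ = 21952j³ + 11760j² + 2100j + 125 = 28(784j³ + 420j² + 75j + 4) + 13, so r³ ≡ 13 (mod 28).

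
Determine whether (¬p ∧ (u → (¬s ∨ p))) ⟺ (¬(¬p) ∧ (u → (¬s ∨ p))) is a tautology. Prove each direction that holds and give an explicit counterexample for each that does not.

Neither implication holds.

(→) This fails. Under p = F, s = F, u = F, the left side is true but the right side is false.

(←) This fails. Under p = T, s = F, u = F, the left side is false but the right side is true.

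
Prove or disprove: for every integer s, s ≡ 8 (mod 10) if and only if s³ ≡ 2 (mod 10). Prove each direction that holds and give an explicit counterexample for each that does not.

[⇒] Suppose s ≡ 8 (mod 10). Write s = 10j + 8. Then (10j + 8)³ = 1000j³ + 2400j² + 1920j + 512 = 10(100j³ + 240j² + 192j + 51) + 2, so s³ ≡ 2 (mod 10).

[⇐] For the converse, argue contrapositively. If s ≢ 8 (mod 10), then s is congruent to one of 0, 1, 2, 3, 4, 5, 6, 7, 9 modulo 10, and these give s³ ≡ 0, 1, 8, 7, 4, 5, 6, 3, 9 respectively — never 2.

Both directions hold; the statement is true.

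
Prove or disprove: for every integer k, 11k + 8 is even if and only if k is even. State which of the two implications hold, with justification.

Both directions hold; the statement is true.

(⟹) Suppose 11k + 8 is even. Since 11 is odd, 11k and k have the same parity, so 11k + 8 ≡ k + 8 (mod 2). As 8 is even, 11k + 8 is even exactly when k is even. Thus k is even.

(⟸) Conversely, suppose k is even; write k = 2j. Then 11k + 8 = 11·(2j) + 8 = 2·11j + 8, which is even.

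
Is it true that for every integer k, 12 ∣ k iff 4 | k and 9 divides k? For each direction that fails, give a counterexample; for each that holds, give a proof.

Not equivalent: only (⇐) holds.

Forward direction. This fails: take k = 12. Certainly 12 ∣ 12, but 9 ∤ 12.

Converse. Suppose 4 ∣ k and 9 ∣ k. Any common multiple of 4 and 9 is a multiple of their lcm; here gcd(4, 9) = 1, so lcm(4, 9) = 4·9 = 36, so 36 ∣ k. Since 12 ∣ 36, it follows that 12 ∣ k.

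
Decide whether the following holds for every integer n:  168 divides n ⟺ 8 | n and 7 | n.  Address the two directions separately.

[⇒] If 168 ∣ n, write n = 168q. Since 168 = 21·8, n = 8·(21q), so 8 ∣ n; and since 168 = 24·7, n = 7·(24q), so 7 ∣ n.

[⇐] This fails: take n = 56. Both 8 ∣ 56 and 7 ∣ 56, yet 56 is not a multiple of 168 (since 56 = 0·168 + 56), so 168 ∤ 56.

The forward direction holds; the converse fails.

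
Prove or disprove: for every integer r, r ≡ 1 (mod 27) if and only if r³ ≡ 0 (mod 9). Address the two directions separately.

Neither direction holds.

(⇒) This fails: take r = 1. Then 1 ≡ 1 (mod 27), but 1³ = 1 ≡ 1 (mod 9), not 0.

(⇐) This fails: take r = 0. Then 0³ = 0 ≡ 0 (mod 9), yet 0 ≡ 0 (mod 27), not 1.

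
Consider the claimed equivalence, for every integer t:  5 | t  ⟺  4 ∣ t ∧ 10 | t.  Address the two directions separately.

(⇒) fails; (⇐) holds.

(⇐) Suppose 4 ∣ t and 10 ∣ t. Any common multiple of 4 and 10 is a multiple of their lcm; here lcm(4, 10) = 4·10/gcd(4, 10) = 40/2 = 20, so 20 ∣ t. Since 5 ∣ 20, it follows that 5 ∣ t.

(⇒) This fails: take t = 5. Certainly 5 ∣ 5, but 4 ∤ 5.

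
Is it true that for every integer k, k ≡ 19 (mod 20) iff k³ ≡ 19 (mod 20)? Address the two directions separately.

(⟸) Suppose k³ ≡ 19 (mod 20). The only residue r in {0, …, 19} with r³ ≡ 19 (mod 20) is r = 19, so k ≡ 19 (mod 20).

(⟹) Suppose k ≡ 19 (mod 20). Write k = 20j + 19. Then (20j + 19)³ = 8000j³ + 22800j² + 21660j + 6859 = 20(400j³ + 1140j² + 1083j + 342) + 19, so k³ ≡ 19 (mod 20).

Equivalent; both directions hold.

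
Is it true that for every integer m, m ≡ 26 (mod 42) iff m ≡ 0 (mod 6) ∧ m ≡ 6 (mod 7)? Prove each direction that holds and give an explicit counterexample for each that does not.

Neither direction holds.

(⟹) This fails: m = 26 gives 26 ≡ 26 (mod 42) but 26 ≡ 2 (mod 6), so the conjunction on the right does not hold.

(⟸) This fails: m = 6 satisfies both congruences on the right (6 ≡ 0 mod 6 and 6 ≡ 6 mod 7) yet 6 ≡ 6 (mod 42), not 26.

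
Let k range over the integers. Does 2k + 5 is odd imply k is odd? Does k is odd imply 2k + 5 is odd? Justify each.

(⇒) fails; (⇐) holds.

(→) This fails: take k = 6. Then 2k + 5 = 17, which is odd, yet k = 6 is even, not odd.

(←) Suppose k is odd. Since 2 is even, 2k is even for every k, so 2k + 5 has the same parity as 5, which is odd. Hence 2k + 5 is odd.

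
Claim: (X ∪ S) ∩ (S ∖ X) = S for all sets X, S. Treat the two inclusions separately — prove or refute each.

Forward inclusion. Let x ∈ (X ∪ S) ∩ (S ∖ X). Then x ∈ S and x ∉ X, from which x ∈ S.

Reverse inclusion. This inclusion fails. Take X = {1}, S = {1}; then 1 ∈ S but 1 ∉ (X ∪ S) ∩ (S ∖ X).

The sets are not equal: only the forward inclusion holds.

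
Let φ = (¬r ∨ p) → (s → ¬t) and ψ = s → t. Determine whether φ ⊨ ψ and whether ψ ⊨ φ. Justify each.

Forward direction. This fails. Under r = F, s = T, p = F, t = F, the left side is true but the right side is false.

Converse. This fails. Under r = F, s = T, p = F, t = T, the left side is false but the right side is true.

(⇒) fails and (⇐) fails.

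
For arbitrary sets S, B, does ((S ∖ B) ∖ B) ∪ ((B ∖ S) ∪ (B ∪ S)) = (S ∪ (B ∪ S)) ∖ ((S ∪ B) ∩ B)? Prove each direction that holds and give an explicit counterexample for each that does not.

(⟹) This inclusion fails. Take S = ∅, B = {1}; then 1 ∈ ((S ∖ B) ∖ B) ∪ ((B ∖ S) ∪ (B ∪ S)) but 1 ∉ (S ∪ (B ∪ S)) ∖ ((S ∪ B) ∩ B).

(⟸) Let x ∈ (S ∪ (B ∪ S)) ∖ ((S ∪ B) ∩ B). Then x ∈ S and x ∉ B, from which x ∈ ((S ∖ B) ∖ B) ∪ ((B ∖ S) ∪ (B ∪ S)).

(⊆) fails; (⊇) holds.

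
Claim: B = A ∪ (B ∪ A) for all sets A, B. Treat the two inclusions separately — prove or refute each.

Only the forward inclusion holds.

Reverse inclusion. This inclusion fails. Take A = {1}, B = ∅; then 1 ∈ A ∪ (B ∪ A) but 1 ∉ B.

Forward inclusion. Let x ∈ B. Then either x ∈ B and x ∉ A; or x ∈ A ∩ B. In each case x ∈ A ∪ (B ∪ A), so B ⊆ A ∪ (B ∪ A).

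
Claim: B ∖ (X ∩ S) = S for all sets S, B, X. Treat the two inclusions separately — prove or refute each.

Forward inclusion. This inclusion fails. Take S = ∅, B = {1}, X = ∅; then 1 ∈ B ∖ (X ∩ S) but 1 ∉ S.

Reverse inclusion. This inclusion fails. Take S = {1}, B = ∅, X = ∅; then 1 ∈ S but 1 ∉ B ∖ (X ∩ S).

Both inclusions fail.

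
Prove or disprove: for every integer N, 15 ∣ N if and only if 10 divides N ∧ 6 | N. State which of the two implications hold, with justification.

[⇒] This fails: take N = 15. Certainly 15 ∣ 15, but 10 ∤ 15.

[⇐] Suppose 10 ∣ N and 6 ∣ N. Any common multiple of 10 and 6 is a multiple of their lcm; here lcm(10, 6) = 10·6/gcd(10, 6) = 60/2 = 30, so 30 ∣ N. Since 15 ∣ 30, it follows that 15 ∣ N.

(⇒) fails; (⇐) holds.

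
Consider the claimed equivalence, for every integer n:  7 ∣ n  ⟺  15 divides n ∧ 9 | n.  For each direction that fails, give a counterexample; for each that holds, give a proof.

(⇒) fails and (⇐) fails.

[⇒] This fails: take n = 7. Certainly 7 ∣ 7, but 15 ∤ 7.

[⇐] This fails: take n = 45. Both 15 ∣ 45 and 9 ∣ 45, yet 45 is not a multiple of 7 (since 45 = 6·7 + 3), so 7 ∤ 45.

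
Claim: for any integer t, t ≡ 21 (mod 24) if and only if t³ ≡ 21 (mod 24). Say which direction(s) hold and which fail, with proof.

Both implications hold.

(→) Suppose t ≡ 21 (mod 24). Write t = 24j + 21. Then (24j + 21)³ = 13824j³ + 36288j² + 31752j + 9261 = 24(576j³ + 1512j² + 1323j + 385) + 21, so t³ ≡ 21 (mod 24).

(←) Conversely, suppose t³ ≡ 21 (mod 24). The only residue r in {0, …, 23} with r³ ≡ 21 (mod 24) is r = 21, so t ≡ 21 (mod 24).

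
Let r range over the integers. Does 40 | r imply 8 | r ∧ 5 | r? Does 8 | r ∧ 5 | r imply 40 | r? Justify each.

(⇒) If 40 ∣ r, write r = 40q. Since 40 = 5·8, r = 8·(5q), so 8 ∣ r; and since 40 = 8·5, r = 5·(8q), so 5 ∣ r.

(⇐) Suppose 8 ∣ r and 5 ∣ r. Any common multiple of 8 and 5 is a multiple of their lcm; here gcd(8, 5) = 1, so lcm(8, 5) = 8·5 = 40, so 40 ∣ r.

Both directions hold.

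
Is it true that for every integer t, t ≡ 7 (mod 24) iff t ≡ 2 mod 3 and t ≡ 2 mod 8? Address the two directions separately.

Neither direction holds.

(⟹) This fails: t = 7 gives 7 ≡ 7 (mod 24) but 7 ≡ 1 (mod 3), so the conjunction on the right does not hold.

(⟸) This fails: t = 2 satisfies both congruences on the right (2 ≡ 2 mod 3 and 2 ≡ 2 mod 8) yet 2 ≡ 2 (mod 24), not 7.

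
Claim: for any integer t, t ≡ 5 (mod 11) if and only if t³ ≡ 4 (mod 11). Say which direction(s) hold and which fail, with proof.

Both directions hold.

(⟹) Suppose t ≡ 5 (mod 11). Write t = 11j + 5. Then (11j + 5)³ = 1331j³ + 1815j² + 825j + 125 = 11(121j³ + 165j² + 75j + 11) + 4, so t³ ≡ 4 (mod 11).

(⟸) Conversely, suppose t³ ≡ 4 (mod 11). The only residue r in {0, …, 10} with r³ ≡ 4 (mod 11) is r = 5, so t ≡ 5 (mod 11).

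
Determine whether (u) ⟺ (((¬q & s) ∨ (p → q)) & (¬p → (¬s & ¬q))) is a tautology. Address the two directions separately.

Neither direction holds.

(⟹) This fails. Under s = T, p = F, q = F, u = T, the left side is true but the right side is false.

(⟸) This fails. Under s = F, p = F, q = F, u = F, the left side is false but the right side is true.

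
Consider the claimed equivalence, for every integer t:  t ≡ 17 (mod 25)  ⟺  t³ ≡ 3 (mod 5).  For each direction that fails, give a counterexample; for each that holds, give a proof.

Not equivalent: only (⇒) holds.

[⇒] Suppose t ≡ 17 (mod 25). Then t³ ≡ 17³ = 4913 (mod 25), and since 5 ∣ 25, also t³ ≡ 3 (mod 5).

[⇐] This fails: take t = 2. Then 2³ = 8 ≡ 3 (mod 5), yet 2 ≡ 2 (mod 25), not 17.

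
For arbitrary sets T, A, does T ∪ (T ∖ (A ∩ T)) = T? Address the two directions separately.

Both inclusions hold; the sets are equal.

Forward inclusion. Let x ∈ T ∪ (T ∖ (A ∩ T)). Then either x ∈ T and x ∉ A; or x ∈ T ∩ A. In each case x ∈ T, so T ∪ (T ∖ (A ∩ T)) ⊆ T.

Reverse inclusion. Let x ∈ T. Then either x ∈ T and x ∉ A; or x ∈ T ∩ A. In each case x ∈ T ∪ (T ∖ (A ∩ T)), so T ⊆ T ∪ (T ∖ (A ∩ T)).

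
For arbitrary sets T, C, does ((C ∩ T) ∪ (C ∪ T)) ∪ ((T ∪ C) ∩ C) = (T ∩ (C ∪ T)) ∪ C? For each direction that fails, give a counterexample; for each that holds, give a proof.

The two sets are equal.

Forward inclusion. Let x ∈ ((C ∩ T) ∪ (C ∪ T)) ∪ ((T ∪ C) ∩ C). Then either x ∈ T and x ∉ C; or x ∈ C and x ∉ T; or x ∈ T ∩ C. In each case x ∈ (T ∩ (C ∪ T)) ∪ C, so ((C ∩ T) ∪ (C ∪ T)) ∪ ((T ∪ C) ∩ C) ⊆ (T ∩ (C ∪ T)) ∪ C.

Reverse inclusion. Let x ∈ (T ∩ (C ∪ T)) ∪ C. Then either x ∈ T and x ∉ C; or x ∈ C and x ∉ T; or x ∈ T ∩ C. In each case x ∈ ((C ∩ T) ∪ (C ∪ T)) ∪ ((T ∪ C) ∩ C), so (T ∩ (C ∪ T)) ∪ C ⊆ ((C ∩ T) ∪ (C ∪ T)) ∪ ((T ∪ C) ∩ C).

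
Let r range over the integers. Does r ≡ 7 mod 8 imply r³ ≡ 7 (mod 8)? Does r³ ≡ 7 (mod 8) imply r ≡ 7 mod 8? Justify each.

Equivalent; both directions hold.

(⟹) Suppose r ≡ 7 mod 8. Write r = 8j + 7. Then (8j + 7)³ = 512j³ + 1344j² + 1176j + 343 = 8(64j³ + 168j² + 147j + 42) + 7, so r³ ≡ 7 (mod 8).

(⟸) Conversely, suppose r³ ≡ 7 (mod 8). The only residue r in {0, …, 7} with r³ ≡ 7 (mod 8) is r = 7, so r ≡ 7 (mod 8).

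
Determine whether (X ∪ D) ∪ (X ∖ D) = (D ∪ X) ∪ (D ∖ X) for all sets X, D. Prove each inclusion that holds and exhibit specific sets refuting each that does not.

The two sets are equal.

(⊆) Let x ∈ (X ∪ D) ∪ (X ∖ D). Then either x ∈ X and x ∉ D; or x ∈ D and x ∉ X; or x ∈ X ∩ D. In each case x ∈ (D ∪ X) ∪ (D ∖ X), so (X ∪ D) ∪ (X ∖ D) ⊆ (D ∪ X) ∪ (D ∖ X).

(⊇) Let x ∈ (D ∪ X) ∪ (D ∖ X). Then either x ∈ X and x ∉ D; or x ∈ D and x ∉ X; or x ∈ X ∩ D. In each case x ∈ (X ∪ D) ∪ (X ∖ D), so (D ∪ X) ∪ (D ∖ X) ⊆ (X ∪ D) ∪ (X ∖ D).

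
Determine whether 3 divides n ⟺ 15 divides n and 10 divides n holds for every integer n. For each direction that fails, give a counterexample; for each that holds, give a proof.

(⟹) This fails: take n = 3. Certainly 3 ∣ 3, but 15 ∤ 3.

(⟸) Suppose 15 ∣ n and 10 ∣ n. Any common multiple of 15 and 10 is a multiple of their lcm; here lcm(15, 10) = 15·10/gcd(15, 10) = 150/5 = 30, so 30 ∣ n. Since 3 ∣ 30, it follows that 3 ∣ n.

The forward direction fails; the converse holds.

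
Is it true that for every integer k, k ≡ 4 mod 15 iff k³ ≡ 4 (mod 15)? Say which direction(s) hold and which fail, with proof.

Both directions hold; the statement is true.

(→) Suppose k ≡ 4 mod 15. Write k = 15j + 4. Then (15j + 4)³ = 3375j³ + 2700j² + 720j + 64 = 15(225j³ + 180j² + 48j + 4) + 4, so k³ ≡ 4 (mod 15).

(←) Conversely, suppose k³ ≡ 4 (mod 15). The only residue r in {0, …, 14} with r³ ≡ 4 (mod 15) is r = 4, so k ≡ 4 (mod 15).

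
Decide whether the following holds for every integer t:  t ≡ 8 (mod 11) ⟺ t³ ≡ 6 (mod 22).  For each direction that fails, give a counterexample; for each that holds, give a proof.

Only the converse holds.

Forward direction. This fails: take t = 19. Then 19 ≡ 8 (mod 11), but 19³ = 6859 ≡ 17 (mod 22), not 6.

Converse. The residues r modulo 22 with r³ ≡ 6 (mod 22) are exactly {8}, and each is ≡ 8 (mod 11).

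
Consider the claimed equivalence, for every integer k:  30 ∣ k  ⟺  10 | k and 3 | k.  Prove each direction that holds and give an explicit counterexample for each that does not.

Both directions hold.

Forward direction. If 30 ∣ k, write k = 30q. Since 30 = 3·10, k = 10·(3q), so 10 ∣ k; and since 30 = 10·3, k = 3·(10q), so 3 ∣ k.

Converse. Suppose 10 ∣ k and 3 ∣ k. Any common multiple of 10 and 3 is a multiple of their lcm; here gcd(10, 3) = 1, so lcm(10, 3) = 10·3 = 30, so 30 ∣ k.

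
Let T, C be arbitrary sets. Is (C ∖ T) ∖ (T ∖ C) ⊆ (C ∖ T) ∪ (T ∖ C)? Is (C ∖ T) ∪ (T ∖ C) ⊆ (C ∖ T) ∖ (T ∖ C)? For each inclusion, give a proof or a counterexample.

(⊆) Let x ∈ (C ∖ T) ∖ (T ∖ C). Then x ∈ C and x ∉ T, from which x ∈ (C ∖ T) ∪ (T ∖ C).

(⊇) This inclusion fails. Take T = {1}, C = ∅; then 1 ∈ (C ∖ T) ∪ (T ∖ C) but 1 ∉ (C ∖ T) ∖ (T ∖ C).

(⊆) holds; (⊇) fails.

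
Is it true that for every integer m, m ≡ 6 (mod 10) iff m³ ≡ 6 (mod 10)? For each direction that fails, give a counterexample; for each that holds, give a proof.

Both directions hold.

Converse. Suppose m³ ≡ 6 (mod 10). The only residue r in {0, …, 9} with r³ ≡ 6 (mod 10) is r = 6, so m ≡ 6 (mod 10).

Forward direction. Suppose m ≡ 6 (mod 10). Write m = 10j + 6. Then (10j + 6)³ = 1000j³ + 1800j² + 1080j + 216 = 10(100j³ + 180j² + 108j + 21) + 6, so m³ ≡ 6 (mod 10).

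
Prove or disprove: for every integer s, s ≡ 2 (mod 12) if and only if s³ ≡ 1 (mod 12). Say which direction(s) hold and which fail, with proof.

(⇒) This fails: take s = 2. Then 2 ≡ 2 (mod 12), but 2³ = 8 ≡ 8 (mod 12), not 1.

(⇐) This fails: take s = 1. Then 1³ = 1 ≡ 1 (mod 12), yet 1 ≡ 1 (mod 12), not 2.

Neither direction holds.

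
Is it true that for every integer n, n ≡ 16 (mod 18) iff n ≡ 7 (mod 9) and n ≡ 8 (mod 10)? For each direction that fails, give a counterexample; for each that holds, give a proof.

(⇒) This fails: n = 34 gives 34 ≡ 16 (mod 18) but 34 ≡ 4 (mod 10), so the conjunction on the right does not hold.

(⇐) Conversely, if n ≡ 7 (mod 9) and n ≡ 8 (mod 10), then by the Chinese remainder theorem n ≡ 88 (mod 90). Since 88 ≡ 16 (mod 18) and 18 ∣ 90, we get n ≡ 16 (mod 18).

Only the reverse direction holds.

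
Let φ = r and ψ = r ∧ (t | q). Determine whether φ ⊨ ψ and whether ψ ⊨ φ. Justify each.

The forward direction fails; the converse holds.

(⇐) Assume the antecedent. If r is true, r reduces to true regardless of the other variables. If r is false, the antecedent cannot hold. Either way r holds.

(⇒) This fails. Under r = T, q = F, t = F, the left side is true but the right side is false.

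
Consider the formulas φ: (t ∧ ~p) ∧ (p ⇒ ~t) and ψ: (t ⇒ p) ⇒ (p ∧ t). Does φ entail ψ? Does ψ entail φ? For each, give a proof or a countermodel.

The forward direction holds; the converse fails.

[⇒] Assume the antecedent. If t is true, (t ⇒ p) ⇒ (p ∧ t) reduces to true regardless of the other variables. If t is false, the antecedent cannot hold. Either way (t ⇒ p) ⇒ (p ∧ t) holds.

[⇐] This fails. Under t = T, p = T, the left side is false but the right side is true.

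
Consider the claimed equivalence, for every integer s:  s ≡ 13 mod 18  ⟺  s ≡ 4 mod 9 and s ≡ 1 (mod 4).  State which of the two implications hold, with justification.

(⇒) fails; (⇐) holds.

(⟸) If s ≡ 4 (mod 9) and s ≡ 1 (mod 4), then by the Chinese remainder theorem s ≡ 13 (mod 36). Since 13 ≡ 13 (mod 18) and 18 ∣ 36, we get s ≡ 13 (mod 18).

(⟹) This fails: s = 31 gives 31 ≡ 13 (mod 18) but 31 ≡ 3 (mod 4), so the conjunction on the right does not hold.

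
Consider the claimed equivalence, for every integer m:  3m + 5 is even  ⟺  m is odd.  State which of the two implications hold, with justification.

Both directions hold.

(⟸) Suppose m is odd; write m = 2j + 1. Then 3m + 5 = 3·(2j + 1) + 5 = 2·3j + 8, which is even.

(⟹) Suppose 3m + 5 is even. Since 3 is odd, 3m and m have the same parity, so 3m + 5 ≡ m + 5 (mod 2). As 5 is odd, 3m + 5 is even exactly when m is odd. Thus m is odd.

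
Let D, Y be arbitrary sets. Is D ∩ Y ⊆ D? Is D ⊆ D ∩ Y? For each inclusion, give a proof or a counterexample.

(⊆) Let x ∈ D ∩ Y. Then x ∈ D ∩ Y, from which x ∈ D.

(⊇) This inclusion fails. Take D = {1}, Y = ∅; then 1 ∈ D but 1 ∉ D ∩ Y.

(⊆) holds; (⊇) fails.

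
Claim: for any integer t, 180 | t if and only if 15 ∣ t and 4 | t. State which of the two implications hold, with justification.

Not equivalent: only (⇒) holds.

(→) If 180 ∣ t, write t = 180q. Since 180 = 12·15, t = 15·(12q), so 15 ∣ t; and since 180 = 45·4, t = 4·(45q), so 4 ∣ t.

(←) This fails: take t = 60. Both 15 ∣ 60 and 4 ∣ 60, yet 60 is not a multiple of 180 (since 60 = 0·180 + 60), so 180 ∤ 60.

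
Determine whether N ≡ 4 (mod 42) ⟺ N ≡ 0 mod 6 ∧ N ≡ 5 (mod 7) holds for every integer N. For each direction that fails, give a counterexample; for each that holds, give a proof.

Both directions fail.

(⟹) This fails: N = 4 gives 4 ≡ 4 (mod 42) but 4 ≡ 4 (mod 6), so the conjunction on the right does not hold.

(⟸) This fails: N = 12 satisfies both congruences on the right (12 ≡ 0 mod 6 and 12 ≡ 5 mod 7) yet 12 ≡ 12 (mod 42), not 4.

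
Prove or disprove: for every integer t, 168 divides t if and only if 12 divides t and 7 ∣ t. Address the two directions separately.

Only the forward direction holds.

(→) If 168 ∣ t, write t = 168q. Since 168 = 14·12, t = 12·(14q), so 12 ∣ t; and since 168 = 24·7, t = 7·(24q), so 7 ∣ t.

(←) This fails: take t = 84. Both 12 ∣ 84 and 7 ∣ 84, yet 84 is not a multiple of 168 (since 84 = 0·168 + 84), so 168 ∤ 84.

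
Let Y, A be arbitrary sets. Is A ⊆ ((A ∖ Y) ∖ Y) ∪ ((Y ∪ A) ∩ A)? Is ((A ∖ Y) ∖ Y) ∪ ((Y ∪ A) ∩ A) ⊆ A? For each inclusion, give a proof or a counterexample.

Both inclusions hold; the sets are equal.

Forward inclusion. Let x ∈ A. Then either x ∈ A and x ∉ Y; or x ∈ Y ∩ A. In each case x ∈ ((A ∖ Y) ∖ Y) ∪ ((Y ∪ A) ∩ A), so A ⊆ ((A ∖ Y) ∖ Y) ∪ ((Y ∪ A) ∩ A).

Reverse inclusion. Let x ∈ ((A ∖ Y) ∖ Y) ∪ ((Y ∪ A) ∩ A). Then either x ∈ A and x ∉ Y; or x ∈ Y ∩ A. In each case x ∈ A, so ((A ∖ Y) ∖ Y) ∪ ((Y ∪ A) ∩ A) ⊆ A.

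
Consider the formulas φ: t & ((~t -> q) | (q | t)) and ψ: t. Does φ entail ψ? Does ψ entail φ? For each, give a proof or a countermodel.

Forward direction. Assume the antecedent. If q is true, the antecedent forces (q = T, t = T), and t holds there. If q is false, the antecedent forces (q = F, t = T), and t holds there. Either way t holds.

Converse. Assume the antecedent. If q is true, the antecedent forces (q = T, t = T), and t & ((~t -> q) | (q | t)) holds there. If q is false, the antecedent forces (q = F, t = T), and t & ((~t -> q) | (q | t)) holds there. Either way t & ((~t -> q) | (q | t)) holds.

Both directions hold; the statement is true.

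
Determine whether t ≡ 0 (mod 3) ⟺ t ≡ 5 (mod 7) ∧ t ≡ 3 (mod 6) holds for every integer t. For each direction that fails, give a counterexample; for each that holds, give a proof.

(→) This fails: t = 0 gives 0 ≡ 0 (mod 3) but 0 ≡ 0 (mod 7), so the conjunction on the right does not hold.

(←) Conversely, if t ≡ 5 (mod 7) and t ≡ 3 (mod 6), then by the Chinese remainder theorem t ≡ 33 (mod 42). Since 33 ≡ 0 (mod 3) and 3 ∣ 42, we get t ≡ 0 (mod 3).

(⇒) fails; (⇐) holds.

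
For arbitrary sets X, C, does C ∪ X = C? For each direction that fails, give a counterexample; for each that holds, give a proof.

The sets are not equal: only the reverse inclusion holds.

(⟹) This inclusion fails. Take X = {1}, C = ∅; then 1 ∈ C ∪ X but 1 ∉ C.

(⟸) Let x ∈ C. Then either x ∈ C and x ∉ X; or x ∈ X ∩ C. In each case x ∈ C ∪ X, so C ⊆ C ∪ X.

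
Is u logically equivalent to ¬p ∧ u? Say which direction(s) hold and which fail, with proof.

Not equivalent: only (⇐) holds.

(⟹) This fails. Under p = T, u = T, the left side is true but the right side is false.

(⟸) Assume the antecedent. If p is true, the antecedent cannot hold. If p is false, the antecedent forces (p = F, u = T), and u holds there. Either way u holds.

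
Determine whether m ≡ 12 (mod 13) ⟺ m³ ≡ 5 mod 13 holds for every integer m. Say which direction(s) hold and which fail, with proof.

[⇒] This fails: take m = 12. Then 12 ≡ 12 (mod 13), but 12³ = 1728 ≡ 12 (mod 13), not 5.

[⇐] This fails: take m = 7. Then 7³ = 343 ≡ 5 (mod 13), yet 7 ≡ 7 (mod 13), not 12.

Neither implication holds.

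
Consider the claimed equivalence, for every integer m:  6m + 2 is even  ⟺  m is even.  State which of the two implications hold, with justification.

Only the reverse direction holds.

(⇒) This fails: take m = 5. Then 6m + 2 = 32, which is even, yet m = 5 is odd, not even.

(⇐) Suppose m is even. Since 6 is even, 6m is even for every m, so 6m + 2 has the same parity as 2, which is even. Hence 6m + 2 is even.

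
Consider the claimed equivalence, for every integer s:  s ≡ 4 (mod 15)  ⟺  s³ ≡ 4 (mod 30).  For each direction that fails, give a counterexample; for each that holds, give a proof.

The forward direction fails; the converse holds.

(⟹) This fails: take s = 19. Then 19 ≡ 4 (mod 15), but 19³ = 6859 ≡ 19 (mod 30), not 4.

(⟸) Conversely, the residues r modulo 30 with r³ ≡ 4 (mod 30) are exactly {4}, and each is ≡ 4 (mod 15).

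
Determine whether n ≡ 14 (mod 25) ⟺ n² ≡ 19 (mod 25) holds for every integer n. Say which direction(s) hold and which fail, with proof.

(⇒) fails and (⇐) fails.

[⇒] This fails: take n = 14. Then 14 ≡ 14 (mod 25), but 14² = 196 ≡ 21 (mod 25), not 19.

[⇐] This fails: take n = 12. Then 12² = 144 ≡ 19 (mod 25), yet 12 ≡ 12 (mod 25), not 14.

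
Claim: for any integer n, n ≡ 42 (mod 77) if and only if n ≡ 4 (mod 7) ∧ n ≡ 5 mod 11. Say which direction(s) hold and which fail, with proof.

Forward direction. This fails: n = 42 gives 42 ≡ 42 (mod 77) but 42 ≡ 0 (mod 7), so the conjunction on the right does not hold.

Converse. This fails: n = 60 satisfies both congruences on the right (60 ≡ 4 mod 7 and 60 ≡ 5 mod 11) yet 60 ≡ 60 (mod 77), not 42.

Neither implication holds.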